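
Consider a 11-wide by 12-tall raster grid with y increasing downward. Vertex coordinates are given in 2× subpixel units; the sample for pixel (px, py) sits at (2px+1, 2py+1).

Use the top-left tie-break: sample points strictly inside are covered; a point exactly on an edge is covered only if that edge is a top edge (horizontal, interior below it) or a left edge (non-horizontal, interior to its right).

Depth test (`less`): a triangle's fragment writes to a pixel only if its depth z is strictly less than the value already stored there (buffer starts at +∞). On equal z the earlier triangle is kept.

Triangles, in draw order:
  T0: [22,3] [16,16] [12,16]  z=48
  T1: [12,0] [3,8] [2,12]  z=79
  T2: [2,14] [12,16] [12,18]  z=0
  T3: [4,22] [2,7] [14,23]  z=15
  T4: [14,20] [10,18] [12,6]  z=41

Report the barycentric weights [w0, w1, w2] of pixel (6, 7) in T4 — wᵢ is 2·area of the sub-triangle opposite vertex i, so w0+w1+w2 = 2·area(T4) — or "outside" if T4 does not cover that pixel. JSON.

T0:
  2·area = 52
  edge (22, 3)→(16, 16): d=(-6,13) right/bottom  bias=-1
  edge (16, 16)→(12, 16): d=(-4,0) right/bottom  bias=-1
  edge (12, 16)→(22, 3): d=(10,-13) top-left  bias=+0
    (10,2)@(21, 5): e=[1,44,7] → #
    (9,3)@(19, 7): e=[15,36,1] → #
    (10,3)@(21, 7): e=[-11,36,27] → ·
    (9,4)@(19, 9): e=[3,28,21] → #
    (10,4)@(21, 9): e=[-23,28,47] → ·
    (8,5)@(17, 11): e=[17,20,15] → #
    (9,5)@(19, 11): e=[-9,20,41] → ·
    (7,6)@(15, 13): e=[31,12,9] → #
    (9,6)@(19, 13): e=[-21,12,61] → ·
    (6,7)@(13, 15): e=[45,4,3] → #
    (8,7)@(17, 15): e=[-7,4,55] → ·
    (6,8)@(13, 17): e=[33,-4,23] → ·
  covered (8 px):
    · · · · · · · · · · ·
    · · · · · · · · · · ·
    · · · · · · · · · · #
    · · · · · · · · · # ·
    · · · · · · · · · # ·
    · · · · · · · · # · ·
    · · · · · · · # # · ·
    · · · · · · # # · · ·
    · · · · · · · · · · ·
    · · · · · · · · · · ·
    · · · · · · · · · · ·
    · · · · · · · · · · ·
T1:
  2·area = 28  (B↔C swapped to make it positive)
  edge (12, 0)→(2, 12): d=(-10,12) right/bottom  bias=-1
  edge (2, 12)→(3, 8): d=(1,-4) top-left  bias=+0
  edge (3, 8)→(12, 0): d=(9,-8) top-left  bias=+0
    (5,0)@(11, 1): e=[2,25,1] → #
    (6,0)@(13, 1): e=[-22,33,17] → ·
    (4,1)@(9, 3): e=[6,19,3] → #
    (5,1)@(11, 3): e=[-18,27,19] → ·
    (3,2)@(7, 5): e=[10,13,5] → #
    (4,2)@(9, 5): e=[-14,21,21] → ·
    (2,3)@(5, 7): e=[14,7,7] → #
    (3,3)@(7, 7): e=[-10,15,23] → ·
    (1,4)@(3, 9): e=[18,1,9] → #
    (2,4)@(5, 9): e=[-6,9,25] → ·
    (1,5)@(3, 11): e=[-2,3,27] → ·
  covered (5 px):
    · · · · · # · · · · ·
    · · · · # · · · · · ·
    · · · # · · · · · · ·
    · · # · · · · · · · ·
    · # · · · · · · · · ·
    · · · · · · · · · · ·
    · · · · · · · · · · ·
    · · · · · · · · · · ·
    · · · · · · · · · · ·
    · · · · · · · · · · ·
    · · · · · · · · · · ·
    · · · · · · · · · · ·
T2:
  2·area = 20
  edge (2, 14)→(12, 16): d=(10,2) right/bottom  bias=-1
  edge (12, 16)→(12, 18): d=(0,2) right/bottom  bias=-1
  edge (12, 18)→(2, 14): d=(-10,-4) top-left  bias=+0
    (2,7)@(5, 15): e=[4,14,2] → #
    (3,7)@(7, 15): e=[0,10,10] → ·  [on edge]
    (2,8)@(5, 17): e=[24,14,-18] → ·
    (5,8)@(11, 17): e=[12,2,6] → #
    (6,8)@(13, 17): e=[8,-2,14] → ·
    (8,8)@(17, 17): e=[0,-10,30] → ·  [on edge]
    (5,9)@(11, 19): e=[32,2,-14] → ·
  covered (2 px):
    · · · · · · · · · · ·
    · · · · · · · · · · ·
    · · · · · · · · · · ·
    · · · · · · · · · · ·
    · · · · · · · · · · ·
    · · · · · · · · · · ·
    · · · · · · · · · · ·
    · · # · · · · · · · ·
    · · · · · # · · · · ·
    · · · · · · · · · · ·
    · · · · · · · · · · ·
    · · · · · · · · · · ·
T3:
  2·area = 148
  edge (4, 22)→(2, 7): d=(-2,-15) top-left  bias=+0
  edge (2, 7)→(14, 23): d=(12,16) right/bottom  bias=-1
  edge (14, 23)→(4, 22): d=(-10,-1) top-left  bias=+0
    (1,4)@(3, 9): e=[11,8,129] → #
    (2,4)@(5, 9): e=[41,-24,131] → ·
    (1,5)@(3, 11): e=[7,32,109] → #
    (2,5)@(5, 11): e=[37,0,111] → ·  [on edge]
    (1,6)@(3, 13): e=[3,56,89] → #
    (2,6)@(5, 13): e=[33,24,91] → #
    (3,6)@(7, 13): e=[63,-8,93] → ·
    (1,7)@(3, 15): e=[-1,80,69] → ·
    (2,7)@(5, 15): e=[29,48,71] → #
    (3,7)@(7, 15): e=[59,16,73] → #
    (4,7)@(9, 15): e=[89,-16,75] → ·
    (2,8)@(5, 17): e=[25,72,51] → #
    (5,9)@(11, 19): e=[111,0,37] → ·  [on edge]
  covered (16 px):
    · · · · · · · · · · ·
    · · · · · · · · · · ·
    · · · · · · · · · · ·
    · · · · · · · · · · ·
    · # · · · · · · · · ·
    · # · · · · · · · · ·
    · # # · · · · · · · ·
    · · # # · · · · · · ·
    · · # # # · · · · · ·
    · · # # # · · · · · ·
    · · # # # # · · · · ·
    · · · · · · · · · · ·
T4:
  2·area = 52
  edge (14, 20)→(10, 18): d=(-4,-2) top-left  bias=+0
  edge (10, 18)→(12, 6): d=(2,-12) top-left  bias=+0
  edge (12, 6)→(14, 20): d=(2,14) right/bottom  bias=-1
    (5,6)@(11, 13): e=[22,2,28] → #
    (6,6)@(13, 13): e=[26,26,0] → ·  [on edge]
    (5,7)@(11, 15): e=[14,6,32] → #
    (6,7)@(13, 15): e=[18,30,4] → #
    (7,7)@(15, 15): e=[22,54,-24] → ·
    (5,8)@(11, 17): e=[6,10,36] → #
    (7,8)@(15, 17): e=[14,58,-20] → ·
    (5,9)@(11, 19): e=[-2,14,40] → ·
    (6,9)@(13, 19): e=[2,38,12] → #
    (7,9)@(15, 19): e=[6,62,-16] → ·
    (6,10)@(13, 21): e=[-6,42,16] → ·
  covered (6 px):
    · · · · · · · · · · ·
    · · · · · · · · · · ·
    · · · · · · · · · · ·
    · · · · · · · · · · ·
    · · · · · · · · · · ·
    · · · · · · · · · · ·
    · · · · · # · · · · ·
    · · · · · # # · · · ·
    · · · · · # # · · · ·
    · · · · · · # · · · ·
    · · · · · · · · · · ·
    · · · · · · · · · · ·

Result: [30,4,18]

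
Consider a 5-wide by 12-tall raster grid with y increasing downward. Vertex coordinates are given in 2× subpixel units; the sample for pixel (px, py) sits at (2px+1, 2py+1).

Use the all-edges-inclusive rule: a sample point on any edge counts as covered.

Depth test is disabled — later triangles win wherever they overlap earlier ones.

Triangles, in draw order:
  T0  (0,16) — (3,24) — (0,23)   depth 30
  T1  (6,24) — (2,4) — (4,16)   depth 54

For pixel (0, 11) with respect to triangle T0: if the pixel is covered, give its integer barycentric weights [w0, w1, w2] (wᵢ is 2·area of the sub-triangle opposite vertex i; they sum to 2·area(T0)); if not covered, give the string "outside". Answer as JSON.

T0:
  2·area = 21
  edge (0, 16)→(3, 24): d=(3,8) inclusive
  edge (3, 24)→(0, 23): d=(-3,-1) inclusive
  edge (0, 23)→(0, 16): d=(0,-7) inclusive
    (0,9)@(1, 19): e=[1,13,7] → #
    (1,9)@(3, 19): e=[-15,15,21] → ·
    (0,10)@(1, 21): e=[7,7,7] → #
    (1,10)@(3, 21): e=[-9,9,21] → ·
    (0,11)@(1, 23): e=[13,1,7] → #
    (1,11)@(3, 23): e=[-3,3,21] → ·
  covered (3 px):
    · · · · ·
    · · · · ·
    · · · · ·
    · · · · ·
    · · · · ·
    · · · · ·
    · · · · ·
    · · · · ·
    · · · · ·
    # · · · ·
    # · · · ·
    # · · · ·
T1:
  2·area = 8  (B↔C swapped to make it positive)
  edge (6, 24)→(4, 16): d=(-2,-8) inclusive
  edge (4, 16)→(2, 4): d=(-2,-12) inclusive
  edge (2, 4)→(6, 24): d=(4,20) inclusive
    (1,4)@(3, 9): e=[6,2,0] → #  [on edge]
    (2,4)@(5, 9): e=[22,26,-40] → ·
    (1,5)@(3, 11): e=[2,-2,8] → ·
    (2,9)@(5, 19): e=[2,6,0] → #  [on edge]
    (3,9)@(7, 19): e=[18,30,-40] → ·
    (2,10)@(5, 21): e=[-2,2,8] → ·
  covered (2 px):
    · · · · ·
    · · · · ·
    · · · · ·
    · · · · ·
    · # · · ·
    · · · · ·
    · · · · ·
    · · · · ·
    · · · · ·
    · · # · ·
    · · · · ·
    · · · · ·

Result: [1,7,13]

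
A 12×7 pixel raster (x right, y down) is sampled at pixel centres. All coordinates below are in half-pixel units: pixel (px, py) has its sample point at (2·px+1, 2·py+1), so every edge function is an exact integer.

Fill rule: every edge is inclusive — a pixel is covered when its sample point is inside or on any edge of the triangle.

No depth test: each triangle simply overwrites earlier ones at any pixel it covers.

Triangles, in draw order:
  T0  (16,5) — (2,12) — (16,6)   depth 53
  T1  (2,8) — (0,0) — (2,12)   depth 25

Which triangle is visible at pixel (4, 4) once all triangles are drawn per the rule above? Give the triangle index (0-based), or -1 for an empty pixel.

T0:
  2·area = 14  (B↔C swapped to make it positive)
  edge (16, 5)→(16, 6): d=(0,1) inclusive
  edge (16, 6)→(2, 12): d=(-14,6) inclusive
  edge (2, 12)→(16, 5): d=(14,-7) inclusive
    (11,1)@(23, 3): e=[-7,0,21] → ·  [on edge]
    (6,3)@(13, 7): e=[3,4,7] → █
    (7,3)@(15, 7): e=[1,-8,21] → ·
    (4,4)@(9, 9): e=[7,0,7] → █  [on edge]
    (5,4)@(11, 9): e=[5,-12,21] → ·
    (6,4)@(13, 9): e=[3,-24,35] → ·
    (4,5)@(9, 11): e=[7,-28,35] → ·
  covered (2 px):
    · · · · · · · · · · · ·
    · · · · · · · · · · · ·
    · · · · · · · · · · · ·
    · · · · · · █ · · · · ·
    · · · · █ · · · · · · ·
    · · · · · · · · · · · ·
    · · · · · · · · · · · ·
T1:
  2·area = 8  (B↔C swapped to make it positive)
  edge (2, 8)→(2, 12): d=(0,4) inclusive
  edge (2, 12)→(0, 0): d=(-2,-12) inclusive
  edge (0, 0)→(2, 8): d=(2,8) inclusive
    (0,2)@(1, 5): e=[4,2,2] → █
    (1,2)@(3, 5): e=[-4,26,-14] → ·
    (0,3)@(1, 7): e=[4,-2,6] → ·
  covered (1 px):
    · · · · · · · · · · · ·
    · · · · · · · · · · · ·
    █ · · · · · · · · · · ·
    · · · · · · · · · · · ·
    · · · · · · · · · · · ·
    · · · · · · · · · · · ·
    · · · · · · · · · · · ·

Z-buffer (winner per pixel, '.' = empty):
  . . . . . . . . . . . .
  . . . . . . . . . . . .
  1 . . . . . . . . . . .
  . . . . . . 0 . . . . .
  . . . . 0 . . . . . . .
  . . . . . . . . . . . .
  . . . . . . . . . . . .

Answer: 0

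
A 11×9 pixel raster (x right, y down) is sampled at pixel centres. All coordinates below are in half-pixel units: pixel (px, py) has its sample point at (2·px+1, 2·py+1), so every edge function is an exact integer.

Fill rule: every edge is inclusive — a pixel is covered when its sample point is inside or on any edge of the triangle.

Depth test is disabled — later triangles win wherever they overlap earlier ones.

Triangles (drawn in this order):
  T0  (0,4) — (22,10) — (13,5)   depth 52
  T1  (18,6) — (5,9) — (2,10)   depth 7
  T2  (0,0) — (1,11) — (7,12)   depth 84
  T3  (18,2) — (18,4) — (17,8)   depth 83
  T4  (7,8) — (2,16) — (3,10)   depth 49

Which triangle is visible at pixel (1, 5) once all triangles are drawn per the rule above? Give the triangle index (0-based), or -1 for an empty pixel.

T0:
  2·area = 56  (B↔C swapped to make it positive)
  edge (0, 4)→(13, 5): d=(13,1) inclusive
  edge (13, 5)→(22, 10): d=(9,5) inclusive
  edge (22, 10)→(0, 4): d=(-22,-6) inclusive
    (2,2)@(5, 5): e=[8,40,8] → X
    (3,2)@(7, 5): e=[6,30,20] → X
    (4,2)@(9, 5): e=[4,20,32] → X
    (5,2)@(11, 5): e=[2,10,44] → X
    (6,2)@(13, 5): e=[0,0,56] → X  [on edge]
    (7,2)@(15, 5): e=[-2,-10,68] → .
    (2,3)@(5, 7): e=[34,58,-36] → .
    (3,3)@(7, 7): e=[32,48,-24] → .
    (4,3)@(9, 7): e=[30,38,-12] → .
    (5,3)@(11, 7): e=[28,28,0] → X  [on edge]
    (7,3)@(15, 7): e=[24,8,24] → X
    (8,3)@(17, 7): e=[22,-2,36] → .
  covered (9 px):
    . . . . . . . . . . .
    . . . . . . . . . . .
    . . X X X X X . . . .
    . . . . . X X X . . .
    . . . . . . . . . X .
    . . . . . . . . . . .
    . . . . . . . . . . .
    . . . . . . . . . . .
    . . . . . . . . . . .
T1:
  2·area = 4  (B↔C swapped to make it positive)
  edge (18, 6)→(2, 10): d=(-16,4) inclusive
  edge (2, 10)→(5, 9): d=(3,-1) inclusive
  edge (5, 9)→(18, 6): d=(13,-3) inclusive
    (8,2)@(17, 5): e=[20,0,-16] → .  [on edge]
    (5,3)@(11, 7): e=[12,0,-8] → .  [on edge]
    (2,4)@(5, 9): e=[4,0,0] → X  [on edge]
    (3,4)@(7, 9): e=[-4,2,6] → .
    (2,5)@(5, 11): e=[-28,6,26] → .
  covered (1 px):
    . . . . . . . . . . .
    . . . . . . . . . . .
    . . . . . . . . . . .
    . . . . . . . . . . .
    . . X . . . . . . . .
    . . . . . . . . . . .
    . . . . . . . . . . .
    . . . . . . . . . . .
    . . . . . . . . . . .
T2:
  2·area = 65  (B↔C swapped to make it positive)
  edge (0, 0)→(7, 12): d=(7,12) inclusive
  edge (7, 12)→(1, 11): d=(-6,-1) inclusive
  edge (1, 11)→(0, 0): d=(-1,-11) inclusive
    (0,1)@(1, 3): e=[9,48,8] → X
    (1,1)@(3, 3): e=[-15,50,30] → .
    (0,2)@(1, 5): e=[23,36,6] → X
    (1,2)@(3, 5): e=[-1,38,28] → .
    (0,3)@(1, 7): e=[37,24,4] → X
    (1,3)@(3, 7): e=[13,26,26] → X
    (2,3)@(5, 7): e=[-11,28,48] → .
    (0,4)@(1, 9): e=[51,12,2] → X
    (2,4)@(5, 9): e=[3,16,46] → X
    (3,4)@(7, 9): e=[-21,18,68] → .
    (0,5)@(1, 11): e=[65,0,0] → X  [on edge]
    (3,5)@(7, 11): e=[-7,6,66] → .
    (6,6)@(13, 13): e=[-65,0,130] → .  [on edge]
  covered (10 px):
    . . . . . . . . . . .
    X . . . . . . . . . .
    X . . . . . . . . . .
    X X . . . . . . . . .
    X X X . . . . . . . .
    X X X . . . . . . . .
    . . . . . . . . . . .
    . . . . . . . . . . .
    . . . . . . . . . . .
T3:
  2·area = 2
  edge (18, 2)→(18, 4): d=(0,2) inclusive
  edge (18, 4)→(17, 8): d=(-1,4) inclusive
  edge (17, 8)→(18, 2): d=(1,-6) inclusive
  covered (0 px):
    . . . . . . . . . . .
    . . . . . . . . . . .
    . . . . . . . . . . .
    . . . . . . . . . . .
    . . . . . . . . . . .
    . . . . . . . . . . .
    . . . . . . . . . . .
    . . . . . . . . . . .
    . . . . . . . . . . .
T4:
  2·area = 22
  edge (7, 8)→(2, 16): d=(-5,8) inclusive
  edge (2, 16)→(3, 10): d=(1,-6) inclusive
  edge (3, 10)→(7, 8): d=(4,-2) inclusive
    (10,0)@(21, 1): e=[-77,99,0] → .  [on edge]
    (8,1)@(17, 3): e=[-55,77,0] → .  [on edge]
    (6,2)@(13, 5): e=[-33,55,0] → .  [on edge]
    (4,3)@(9, 7): e=[-11,33,0] → .  [on edge]
    (2,4)@(5, 9): e=[11,11,0] → X  [on edge]
    (3,4)@(7, 9): e=[-5,23,4] → .
    (0,5)@(1, 11): e=[33,-11,0] → .  [on edge]
    (1,5)@(3, 11): e=[17,1,4] → X
    (3,5)@(7, 11): e=[-15,25,12] → .
    (1,6)@(3, 13): e=[7,3,12] → X
    (2,6)@(5, 13): e=[-9,15,16] → .
    (1,7)@(3, 15): e=[-3,5,20] → .
  covered (4 px):
    . . . . . . . . . . .
    . . . . . . . . . . .
    . . . . . . . . . . .
    . . . . . . . . . . .
    . . X . . . . . . . .
    . X X . . . . . . . .
    . X . . . . . . . . .
    . . . . . . . . . . .
    . . . . . . . . . . .

Z-buffer (winner per pixel, '.' = empty):
  . . . . . . . . . . .
  2 . . . . . . . . . .
  2 . 0 0 0 0 0 . . . .
  2 2 . . . 0 0 0 . . .
  2 2 4 . . . . . . 0 .
  2 4 4 . . . . . . . .
  . 4 . . . . . . . . .
  . . . . . . . . . . .
  . . . . . . . . . . .

Final: 4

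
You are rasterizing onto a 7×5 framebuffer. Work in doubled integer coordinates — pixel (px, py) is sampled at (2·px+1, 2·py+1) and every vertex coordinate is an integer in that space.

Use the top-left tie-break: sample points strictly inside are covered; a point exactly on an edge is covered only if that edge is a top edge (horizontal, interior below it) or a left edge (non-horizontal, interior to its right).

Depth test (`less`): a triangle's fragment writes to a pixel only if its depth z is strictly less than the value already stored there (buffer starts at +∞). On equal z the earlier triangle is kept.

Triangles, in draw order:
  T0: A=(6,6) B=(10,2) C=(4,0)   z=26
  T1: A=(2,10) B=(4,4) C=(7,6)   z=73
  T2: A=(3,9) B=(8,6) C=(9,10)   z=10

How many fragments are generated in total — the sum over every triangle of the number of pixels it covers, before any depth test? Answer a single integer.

T0:
  2·area = 32  (B↔C swapped to make it positive)
  edge (6, 6)→(4, 0): d=(-2,-6) top-left  bias=+0
  edge (4, 0)→(10, 2): d=(6,2) right/bottom  bias=-1
  edge (10, 2)→(6, 6): d=(-4,4) right/bottom  bias=-1
    (2,0)@(5, 1): e=[4,4,24] → X
    (3,0)@(7, 1): e=[16,0,16] → .  [on edge]
    (5,0)@(11, 1): e=[40,-8,0] → .  [on edge]
    (2,1)@(5, 3): e=[0,16,16] → X  [on edge]
    (3,1)@(7, 3): e=[12,12,8] → X
    (4,1)@(9, 3): e=[24,8,0] → .  [on edge]
    (6,1)@(13, 3): e=[48,0,-16] → .  [on edge]
    (2,2)@(5, 5): e=[-4,28,8] → .
    (3,2)@(7, 5): e=[8,24,0] → .  [on edge]
    (2,3)@(5, 7): e=[-8,40,0] → .  [on edge]
    (1,4)@(3, 9): e=[-24,56,0] → .  [on edge]
    (3,4)@(7, 9): e=[0,48,-16] → .  [on edge]
  covered (3 px):
    . . X . . . .
    . . X X . . .
    . . . . . . .
    . . . . . . .
    . . . . . . .
T1:
  2·area = 22
  edge (2, 10)→(4, 4): d=(2,-6) top-left  bias=+0
  edge (4, 4)→(7, 6): d=(3,2) right/bottom  bias=-1
  edge (7, 6)→(2, 10): d=(-5,4) right/bottom  bias=-1
    (2,0)@(5, 1): e=[0,-11,33] → .  [on edge]
    (2,2)@(5, 5): e=[8,1,13] → X
    (3,2)@(7, 5): e=[20,-3,5] → .
    (1,3)@(3, 7): e=[0,11,11] → X  [on edge]
    (3,3)@(7, 7): e=[24,3,-5] → .
    (1,4)@(3, 9): e=[4,17,1] → X
    (2,4)@(5, 9): e=[16,13,-7] → .
  covered (4 px):
    . . . . . . .
    . . . . . . .
    . . X . . . .
    . X X . . . .
    . X . . . . .
T2:
  2·area = 23
  edge (3, 9)→(8, 6): d=(5,-3) top-left  bias=+0
  edge (8, 6)→(9, 10): d=(1,4) right/bottom  bias=-1
  edge (9, 10)→(3, 9): d=(-6,-1) top-left  bias=+0
    (6,1)@(13, 3): e=[0,-23,46] → .  [on edge]
    (3,3)@(7, 7): e=[2,5,16] → X
    (4,3)@(9, 7): e=[8,-3,18] → .
    (1,4)@(3, 9): e=[0,23,0] → X  [on edge]
    (2,4)@(5, 9): e=[6,15,2] → X
    (4,4)@(9, 9): e=[18,-1,6] → .
  covered (4 px):
    . . . . . . .
    . . . . . . .
    . . . . . . .
    . . . X . . .
    . X X X . . .

Answer: 11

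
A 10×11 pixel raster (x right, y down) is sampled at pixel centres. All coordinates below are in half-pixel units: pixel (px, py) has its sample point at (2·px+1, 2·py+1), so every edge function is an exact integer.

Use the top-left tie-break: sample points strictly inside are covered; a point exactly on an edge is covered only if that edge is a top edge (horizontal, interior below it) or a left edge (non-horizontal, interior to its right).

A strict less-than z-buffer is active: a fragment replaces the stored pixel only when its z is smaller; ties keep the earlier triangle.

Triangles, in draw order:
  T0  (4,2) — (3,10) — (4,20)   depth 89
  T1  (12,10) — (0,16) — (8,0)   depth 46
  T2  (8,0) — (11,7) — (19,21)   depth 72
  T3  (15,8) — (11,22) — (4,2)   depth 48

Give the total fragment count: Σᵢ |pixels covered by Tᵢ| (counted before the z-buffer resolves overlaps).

T0:
  2·area = 18  (B↔C swapped to make it positive)
  edge (4, 2)→(4, 20): d=(0,18) right/bottom  bias=-1
  edge (4, 20)→(3, 10): d=(-1,-10) top-left  bias=+0
  edge (3, 10)→(4, 2): d=(1,-8) top-left  bias=+0
  covered (0 px):
    · · · · · · · · · ·
    · · · · · · · · · ·
    · · · · · · · · · ·
    · · · · · · · · · ·
    · · · · · · · · · ·
    · · · · · · · · · ·
    · · · · · · · · · ·
    · · · · · · · · · ·
    · · · · · · · · · ·
    · · · · · · · · · ·
    · · · · · · · · · ·
T1:
  2·area = 144
  edge (12, 10)→(0, 16): d=(-12,6) right/bottom  bias=-1
  edge (0, 16)→(8, 0): d=(8,-16) top-left  bias=+0
  edge (8, 0)→(12, 10): d=(4,10) right/bottom  bias=-1
    (3,1)@(7, 3): e=[114,8,22] → █
    (4,1)@(9, 3): e=[102,40,2] → █
    (5,1)@(11, 3): e=[90,72,-18] → ·
    (3,2)@(7, 5): e=[90,24,30] → █
    (5,2)@(11, 5): e=[66,88,-10] → ·
    (2,3)@(5, 7): e=[78,8,58] → █
    (5,3)@(11, 7): e=[42,104,-2] → ·
    (2,4)@(5, 9): e=[54,24,66] → █
    (5,4)@(11, 9): e=[18,120,6] → █
    (6,4)@(13, 9): e=[6,152,-14] → ·
    (1,5)@(3, 11): e=[42,8,94] → █
    (5,5)@(11, 11): e=[-6,136,14] → ·
  covered (18 px):
    · · · · · · · · · ·
    · · · █ █ · · · · ·
    · · · █ █ · · · · ·
    · · █ █ █ · · · · ·
    · · █ █ █ █ · · · ·
    · █ █ █ █ · · · · ·
    · █ █ · · · · · · ·
    █ · · · · · · · · ·
    · · · · · · · · · ·
    · · · · · · · · · ·
    · · · · · · · · · ·
T2:
  2·area = 14  (B↔C swapped to make it positive)
  edge (8, 0)→(19, 21): d=(11,21) right/bottom  bias=-1
  edge (19, 21)→(11, 7): d=(-8,-14) top-left  bias=+0
  edge (11, 7)→(8, 0): d=(-3,-7) top-left  bias=+0
    (5,3)@(11, 7): e=[14,0,0] → █  [on edge]
    (6,3)@(13, 7): e=[-28,28,14] → ·
    (5,4)@(11, 9): e=[36,-16,-6] → ·
    (8,10)@(17, 21): e=[42,-28,0] → ·  [on edge]
    (9,10)@(19, 21): e=[0,0,14] → ·  [on edge]
  covered (1 px):
    · · · · · · · · · ·
    · · · · · · · · · ·
    · · · · · · · · · ·
    · · · · · █ · · · ·
    · · · · · · · · · ·
    · · · · · · · · · ·
    · · · · · · · · · ·
    · · · · · · · · · ·
    · · · · · · · · · ·
    · · · · · · · · · ·
    · · · · · · · · · ·
T3:
  2·area = 178
  edge (15, 8)→(11, 22): d=(-4,14) right/bottom  bias=-1
  edge (11, 22)→(4, 2): d=(-7,-20) top-left  bias=+0
  edge (4, 2)→(15, 8): d=(11,6) right/bottom  bias=-1
    (8,0)@(17, 1): e=[0,267,-89] → ·  [on edge]
    (2,1)@(5, 3): e=[160,13,5] → █
    (3,1)@(7, 3): e=[132,53,-7] → ·
    (2,2)@(5, 5): e=[152,-1,27] → ·
    (3,2)@(7, 5): e=[124,39,15] → █
    (4,2)@(9, 5): e=[96,79,3] → █
    (5,2)@(11, 5): e=[68,119,-9] → ·
    (3,3)@(7, 7): e=[116,25,37] → █
    (5,3)@(11, 7): e=[60,105,13] → █
    (6,3)@(13, 7): e=[32,145,1] → █
    (7,3)@(15, 7): e=[4,185,-11] → ·
    (3,4)@(7, 9): e=[108,11,59] → █
    (6,7)@(13, 15): e=[0,89,89] → ·  [on edge]
  covered (22 px):
    · · · · · · · · · ·
    · · █ · · · · · · ·
    · · · █ █ · · · · ·
    · · · █ █ █ █ · · ·
    · · · █ █ █ █ · · ·
    · · · · █ █ █ · · ·
    · · · · █ █ █ · · ·
    · · · · █ █ · · · ·
    · · · · · █ · · · ·
    · · · · · █ · · · ·
    · · · · · █ · · · ·

Result: 41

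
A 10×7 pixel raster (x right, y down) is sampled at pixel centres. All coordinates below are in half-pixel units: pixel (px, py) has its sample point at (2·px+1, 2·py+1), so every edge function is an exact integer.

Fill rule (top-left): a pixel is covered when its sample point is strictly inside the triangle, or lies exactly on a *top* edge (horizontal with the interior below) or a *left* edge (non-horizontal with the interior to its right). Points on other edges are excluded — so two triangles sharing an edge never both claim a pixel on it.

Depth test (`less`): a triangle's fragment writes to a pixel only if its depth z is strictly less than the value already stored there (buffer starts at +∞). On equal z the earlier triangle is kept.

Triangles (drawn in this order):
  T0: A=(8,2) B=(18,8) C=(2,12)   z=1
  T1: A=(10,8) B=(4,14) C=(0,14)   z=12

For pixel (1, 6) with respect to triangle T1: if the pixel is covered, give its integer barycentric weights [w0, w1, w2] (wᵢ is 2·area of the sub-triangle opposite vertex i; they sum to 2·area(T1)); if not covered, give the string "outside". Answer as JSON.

T0:
  2·area = 136
  edge (8, 2)→(18, 8): d=(10,6) right/bottom  bias=-1
  edge (18, 8)→(2, 12): d=(-16,4) right/bottom  bias=-1
  edge (2, 12)→(8, 2): d=(6,-10) top-left  bias=+0
    (4,1)@(9, 3): e=[4,116,16] → X
    (5,1)@(11, 3): e=[-8,108,36] → .
    (3,2)@(7, 5): e=[36,92,8] → X
    (5,2)@(11, 5): e=[12,76,48] → X
    (6,2)@(13, 5): e=[0,68,68] → .  [on edge]
    (2,3)@(5, 7): e=[68,68,0] → X  [on edge]
    (6,3)@(13, 7): e=[20,36,80] → X
    (7,3)@(15, 7): e=[8,28,100] → X
    (8,3)@(17, 7): e=[-4,20,120] → .
    (2,4)@(5, 9): e=[88,36,12] → X
    (7,4)@(15, 9): e=[28,-4,112] → .
    (1,5)@(3, 11): e=[120,12,4] → X
  covered (17 px):
    . . . . . . . . . .
    . . . . X . . . . .
    . . . X X X . . . .
    . . X X X X X X . .
    . . X X X X X . . .
    . X X . . . . . . .
    . . . . . . . . . .
T1:
  2·area = 24
  edge (10, 8)→(4, 14): d=(-6,6) right/bottom  bias=-1
  edge (4, 14)→(0, 14): d=(-4,0) right/bottom  bias=-1
  edge (0, 14)→(10, 8): d=(10,-6) top-left  bias=+0
    (8,0)@(17, 1): e=[0,52,-28] → .  [on edge]
    (7,1)@(15, 3): e=[0,44,-20] → .  [on edge]
    (6,2)@(13, 5): e=[0,36,-12] → .  [on edge]
    (7,2)@(15, 5): e=[-12,36,0] → .  [on edge]
    (5,3)@(11, 7): e=[0,28,-4] → .  [on edge]
    (4,4)@(9, 9): e=[0,20,4] → .  [on edge]
    (2,5)@(5, 11): e=[12,12,0] → X  [on edge]
    (3,5)@(7, 11): e=[0,12,12] → .  [on edge]
    (1,6)@(3, 13): e=[12,4,8] → X
    (2,6)@(5, 13): e=[0,4,20] → .  [on edge]
  covered (2 px):
    . . . . . . . . . .
    . . . . . . . . . .
    . . . . . . . . . .
    . . . . . . . . . .
    . . . . . . . . . .
    . . X . . . . . . .
    . X . . . . . . . .

Final: [4,8,12]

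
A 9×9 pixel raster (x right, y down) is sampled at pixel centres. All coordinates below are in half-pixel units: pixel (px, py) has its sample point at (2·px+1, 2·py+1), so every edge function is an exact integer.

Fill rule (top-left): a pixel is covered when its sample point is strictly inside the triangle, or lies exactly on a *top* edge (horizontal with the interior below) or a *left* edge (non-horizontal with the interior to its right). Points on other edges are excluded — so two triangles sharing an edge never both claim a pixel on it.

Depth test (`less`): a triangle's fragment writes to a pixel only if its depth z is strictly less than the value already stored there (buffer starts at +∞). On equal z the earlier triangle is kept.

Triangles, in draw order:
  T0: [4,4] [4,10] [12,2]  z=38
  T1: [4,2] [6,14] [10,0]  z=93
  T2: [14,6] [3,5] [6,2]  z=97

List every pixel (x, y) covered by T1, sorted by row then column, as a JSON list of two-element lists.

T0:
  2·area = 48  (B↔C swapped to make it positive)
  edge (4, 4)→(12, 2): d=(8,-2) top-left  bias=+0
  edge (12, 2)→(4, 10): d=(-8,8) right/bottom  bias=-1
  edge (4, 10)→(4, 4): d=(0,-6) top-left  bias=+0
    (6,0)@(13, 1): e=[-6,0,54] → ·  [on edge]
    (4,1)@(9, 3): e=[2,16,30] → █
    (5,1)@(11, 3): e=[6,0,42] → ·  [on edge]
    (2,2)@(5, 5): e=[10,32,6] → █
    (3,2)@(7, 5): e=[14,16,18] → █
    (4,2)@(9, 5): e=[18,0,30] → ·  [on edge]
    (2,3)@(5, 7): e=[26,16,6] → █
    (3,3)@(7, 7): e=[30,0,18] → ·  [on edge]
    (2,4)@(5, 9): e=[42,0,6] → ·  [on edge]
    (1,5)@(3, 11): e=[54,0,-6] → ·  [on edge]
    (0,6)@(1, 13): e=[66,0,-18] → ·  [on edge]
  covered (4 px):
    · · · · · · · · ·
    · · · · █ · · · ·
    · · █ █ · · · · ·
    · · █ · · · · · ·
    · · · · · · · · ·
    · · · · · · · · ·
    · · · · · · · · ·
    · · · · · · · · ·
    · · · · · · · · ·
T1:
  2·area = 76  (B↔C swapped to make it positive)
  edge (4, 2)→(10, 0): d=(6,-2) top-left  bias=+0
  edge (10, 0)→(6, 14): d=(-4,14) right/bottom  bias=-1
  edge (6, 14)→(4, 2): d=(-2,-12) top-left  bias=+0
    (3,0)@(7, 1): e=[0,38,38] → █  [on edge]
    (4,0)@(9, 1): e=[4,10,62] → █
    (5,0)@(11, 1): e=[8,-18,86] → ·
    (0,1)@(1, 3): e=[0,114,-38] → ·  [on edge]
    (2,1)@(5, 3): e=[8,58,10] → █
    (5,1)@(11, 3): e=[20,-26,82] → ·
    (2,2)@(5, 5): e=[20,50,6] → █
    (4,2)@(9, 5): e=[28,-6,54] → ·
    (2,3)@(5, 7): e=[32,42,2] → █
    (4,3)@(9, 7): e=[40,-14,50] → ·
    (2,4)@(5, 9): e=[44,34,-2] → ·
    (3,4)@(7, 9): e=[48,6,22] → █
  covered (10 px):
    · · · █ █ · · · ·
    · · █ █ █ · · · ·
    · · █ █ · · · · ·
    · · █ █ · · · · ·
    · · · █ · · · · ·
    · · · · · · · · ·
    · · · · · · · · ·
    · · · · · · · · ·
    · · · · · · · · ·
T2:
  2·area = 36
  edge (14, 6)→(3, 5): d=(-11,-1) top-left  bias=+0
  edge (3, 5)→(6, 2): d=(3,-3) top-left  bias=+0
  edge (6, 2)→(14, 6): d=(8,4) right/bottom  bias=-1
    (3,0)@(7, 1): e=[48,0,-12] → ·  [on edge]
    (2,1)@(5, 3): e=[24,0,12] → █  [on edge]
    (3,1)@(7, 3): e=[26,6,4] → █
    (4,1)@(9, 3): e=[28,12,-4] → ·
    (1,2)@(3, 5): e=[0,0,36] → █  [on edge]
    (4,2)@(9, 5): e=[6,18,12] → █
    (5,2)@(11, 5): e=[8,24,4] → █
    (6,2)@(13, 5): e=[10,30,-4] → ·
    (0,3)@(1, 7): e=[-24,0,60] → ·  [on edge]
    (1,3)@(3, 7): e=[-22,6,52] → ·
    (2,3)@(5, 7): e=[-20,12,44] → ·
    (3,3)@(7, 7): e=[-18,18,36] → ·
  covered (7 px):
    · · · · · · · · ·
    · · █ █ · · · · ·
    · █ █ █ █ █ · · ·
    · · · · · · · · ·
    · · · · · · · · ·
    · · · · · · · · ·
    · · · · · · · · ·
    · · · · · · · · ·
    · · · · · · · · ·

Final: [[3,0],[4,0],[2,1],[3,1],[4,1],[2,2],[3,2],[2,3],[3,3],[3,4]]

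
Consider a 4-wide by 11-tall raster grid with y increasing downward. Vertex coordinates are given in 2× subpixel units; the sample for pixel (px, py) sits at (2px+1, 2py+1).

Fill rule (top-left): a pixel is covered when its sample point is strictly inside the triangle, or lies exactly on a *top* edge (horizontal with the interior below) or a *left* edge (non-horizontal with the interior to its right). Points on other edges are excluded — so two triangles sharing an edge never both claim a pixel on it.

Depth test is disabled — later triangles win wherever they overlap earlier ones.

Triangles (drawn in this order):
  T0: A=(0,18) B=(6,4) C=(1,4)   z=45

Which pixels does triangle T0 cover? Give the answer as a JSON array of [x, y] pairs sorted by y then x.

T0:
  2·area = 70  (B↔C swapped to make it positive)
  edge (0, 18)→(1, 4): d=(1,-14) top-left  bias=+0
  edge (1, 4)→(6, 4): d=(5,0) top-left  bias=+0
  edge (6, 4)→(0, 18): d=(-6,14) right/bottom  bias=-1
    (0,2)@(1, 5): e=[1,5,64] → █
    (1,2)@(3, 5): e=[29,5,36] → █
    (2,2)@(5, 5): e=[57,5,8] → █
    (3,2)@(7, 5): e=[85,5,-20] → ·
    (0,3)@(1, 7): e=[3,15,52] → █
    (2,3)@(5, 7): e=[59,15,-4] → ·
    (0,4)@(1, 9): e=[5,25,40] → █
    (2,4)@(5, 9): e=[61,25,-16] → ·
    (0,5)@(1, 11): e=[7,35,28] → █
    (1,5)@(3, 11): e=[35,35,0] → ·  [on edge]
    (0,6)@(1, 13): e=[9,45,16] → █
    (1,6)@(3, 13): e=[37,45,-12] → ·
  covered (10 px):
    · · · ·
    · · · ·
    █ █ █ ·
    █ █ · ·
    █ █ · ·
    █ · · ·
    █ · · ·
    █ · · ·
    · · · ·
    · · · ·
    · · · ·

Final: [[0,2],[1,2],[2,2],[0,3],[1,3],[0,4],[1,4],[0,5],[0,6],[0,7]]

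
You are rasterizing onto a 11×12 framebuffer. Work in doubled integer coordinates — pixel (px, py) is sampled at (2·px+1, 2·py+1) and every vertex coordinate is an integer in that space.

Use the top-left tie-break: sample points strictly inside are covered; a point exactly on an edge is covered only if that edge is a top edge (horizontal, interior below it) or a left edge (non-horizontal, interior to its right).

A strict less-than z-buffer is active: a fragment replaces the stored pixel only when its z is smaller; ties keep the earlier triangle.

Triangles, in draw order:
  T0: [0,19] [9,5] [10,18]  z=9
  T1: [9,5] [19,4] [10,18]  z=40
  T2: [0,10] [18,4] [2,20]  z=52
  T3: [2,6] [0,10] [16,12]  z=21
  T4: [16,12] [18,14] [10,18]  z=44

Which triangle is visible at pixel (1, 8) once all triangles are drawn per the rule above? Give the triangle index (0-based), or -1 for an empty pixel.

T0:
  2·area = 131
  edge (0, 19)→(9, 5): d=(9,-14) top-left  bias=+0
  edge (9, 5)→(10, 18): d=(1,13) right/bottom  bias=-1
  edge (10, 18)→(0, 19): d=(-10,1) right/bottom  bias=-1
    (4,2)@(9, 5): e=[0,0,131] → ·  [on edge]
    (4,3)@(9, 7): e=[18,2,111] → █
    (5,3)@(11, 7): e=[46,-24,109] → ·
    (3,4)@(7, 9): e=[8,30,93] → █
    (5,4)@(11, 9): e=[64,-22,89] → ·
    (3,5)@(7, 11): e=[26,32,73] → █
    (5,5)@(11, 11): e=[82,-20,69] → ·
    (2,6)@(5, 13): e=[16,60,55] → █
    (5,6)@(11, 13): e=[100,-18,49] → ·
    (1,7)@(3, 15): e=[6,88,37] → █
    (5,7)@(11, 15): e=[118,-16,29] → ·
    (1,8)@(3, 17): e=[24,90,17] → █
  covered (16 px):
    · · · · · · · · · · ·
    · · · · · · · · · · ·
    · · · · · · · · · · ·
    · · · · █ · · · · · ·
    · · · █ █ · · · · · ·
    · · · █ █ · · · · · ·
    · · █ █ █ · · · · · ·
    · █ █ █ █ · · · · · ·
    · █ █ █ █ · · · · · ·
    · · · · · · · · · · ·
    · · · · · · · · · · ·
    · · · · · · · · · · ·
T1:
  2·area = 131
  edge (9, 5)→(19, 4): d=(10,-1) top-left  bias=+0
  edge (19, 4)→(10, 18): d=(-9,14) right/bottom  bias=-1
  edge (10, 18)→(9, 5): d=(-1,-13) top-left  bias=+0
    (4,2)@(9, 5): e=[0,131,0] → █  [on edge]
    (5,2)@(11, 5): e=[2,103,26] → █
    (6,2)@(13, 5): e=[4,75,52] → █
    (7,2)@(15, 5): e=[6,47,78] → █
    (8,2)@(17, 5): e=[8,19,104] → █
    (9,2)@(19, 5): e=[10,-9,130] → ·
    (4,3)@(9, 7): e=[20,113,-2] → ·
    (5,3)@(11, 7): e=[22,85,24] → █
    (9,3)@(19, 7): e=[30,-27,128] → ·
    (5,4)@(11, 9): e=[42,67,22] → █
    (8,4)@(17, 9): e=[48,-17,100] → ·
    (5,5)@(11, 11): e=[62,49,20] → █
  covered (17 px):
    · · · · · · · · · · ·
    · · · · · · · · · · ·
    · · · · █ █ █ █ █ · ·
    · · · · · █ █ █ █ · ·
    · · · · · █ █ █ · · ·
    · · · · · █ █ · · · ·
    · · · · · █ █ · · · ·
    · · · · · █ · · · · ·
    · · · · · · · · · · ·
    · · · · · · · · · · ·
    · · · · · · · · · · ·
    · · · · · · · · · · ·
T2:
  2·area = 192
  edge (0, 10)→(18, 4): d=(18,-6) top-left  bias=+0
  edge (18, 4)→(2, 20): d=(-16,16) right/bottom  bias=-1
  edge (2, 20)→(0, 10): d=(-2,-10) top-left  bias=+0
    (10,0)@(21, 1): e=[-36,0,228] → ·  [on edge]
    (9,1)@(19, 3): e=[-12,0,204] → ·  [on edge]
    (10,1)@(21, 3): e=[0,-32,224] → ·  [on edge]
    (7,2)@(15, 5): e=[0,32,160] → █  [on edge]
    (8,2)@(17, 5): e=[12,0,180] → ·  [on edge]
    (4,3)@(9, 7): e=[0,96,96] → █  [on edge]
    (5,3)@(11, 7): e=[12,64,116] → █
    (6,3)@(13, 7): e=[24,32,136] → █
    (7,3)@(15, 7): e=[36,0,156] → ·  [on edge]
    (1,4)@(3, 9): e=[0,160,32] → █  [on edge]
    (2,4)@(5, 9): e=[12,128,52] → █
    (3,4)@(7, 9): e=[24,96,72] → █
    (6,4)@(13, 9): e=[60,0,132] → ·  [on edge]
    (5,5)@(11, 11): e=[84,0,108] → ·  [on edge]
    (4,6)@(9, 13): e=[108,0,84] → ·  [on edge]
    (0,7)@(1, 15): e=[96,96,0] → █  [on edge]
    (3,7)@(7, 15): e=[132,0,60] → ·  [on edge]
    (2,8)@(5, 17): e=[156,0,36] → ·  [on edge]
    (1,9)@(3, 19): e=[180,0,12] → ·  [on edge]
    (0,10)@(1, 21): e=[204,0,-12] → ·  [on edge]
  covered (22 px):
    · · · · · · · · · · ·
    · · · · · · · · · · ·
    · · · · · · · █ · · ·
    · · · · █ █ █ · · · ·
    · █ █ █ █ █ · · · · ·
    █ █ █ █ █ · · · · · ·
    █ █ █ █ · · · · · · ·
    █ █ █ · · · · · · · ·
    · █ · · · · · · · · ·
    · · · · · · · · · · ·
    · · · · · · · · · · ·
    · · · · · · · · · · ·
T3:
  2·area = 68  (B↔C swapped to make it positive)
  edge (2, 6)→(16, 12): d=(14,6) right/bottom  bias=-1
  edge (16, 12)→(0, 10): d=(-16,-2) top-left  bias=+0
  edge (0, 10)→(2, 6): d=(2,-4) top-left  bias=+0
    (1,3)@(3, 7): e=[8,54,6] → █
    (2,3)@(5, 7): e=[-4,58,14] → ·
    (0,4)@(1, 9): e=[48,18,2] → █
    (2,4)@(5, 9): e=[24,26,18] → █
    (3,4)@(7, 9): e=[12,30,26] → █
    (4,4)@(9, 9): e=[0,34,34] → ·  [on edge]
    (0,5)@(1, 11): e=[76,-14,6] → ·
    (1,5)@(3, 11): e=[64,-10,14] → ·
    (2,5)@(5, 11): e=[52,-6,22] → ·
    (3,5)@(7, 11): e=[40,-2,30] → ·
    (4,5)@(9, 11): e=[28,2,38] → █
    (5,5)@(11, 11): e=[16,6,46] → █
  covered (8 px):
    · · · · · · · · · · ·
    · · · · · · · · · · ·
    · · · · · · · · · · ·
    · █ · · · · · · · · ·
    █ █ █ █ · · · · · · ·
    · · · · █ █ █ · · · ·
    · · · · · · · · · · ·
    · · · · · · · · · · ·
    · · · · · · · · · · ·
    · · · · · · · · · · ·
    · · · · · · · · · · ·
    · · · · · · · · · · ·
T4:
  2·area = 24
  edge (16, 12)→(18, 14): d=(2,2) right/bottom  bias=-1
  edge (18, 14)→(10, 18): d=(-8,4) right/bottom  bias=-1
  edge (10, 18)→(16, 12): d=(6,-6) top-left  bias=+0
    (2,0)@(5, 1): e=[0,156,-132] → ·  [on edge]
    (3,1)@(7, 3): e=[0,132,-108] → ·  [on edge]
    (4,2)@(9, 5): e=[0,108,-84] → ·  [on edge]
    (5,3)@(11, 7): e=[0,84,-60] → ·  [on edge]
    (10,3)@(21, 7): e=[-20,44,0] → ·  [on edge]
    (6,4)@(13, 9): e=[0,60,-36] → ·  [on edge]
    (9,4)@(19, 9): e=[-12,36,0] → ·  [on edge]
    (7,5)@(15, 11): e=[0,36,-12] → ·  [on edge]
    (8,5)@(17, 11): e=[-4,28,0] → ·  [on edge]
    (7,6)@(15, 13): e=[4,20,0] → █  [on edge]
    (8,6)@(17, 13): e=[0,12,12] → ·  [on edge]
    (6,7)@(13, 15): e=[12,12,0] → █  [on edge]
    (9,7)@(19, 15): e=[0,-12,36] → ·  [on edge]
    (5,8)@(11, 17): e=[20,4,0] → █  [on edge]
    (10,8)@(21, 17): e=[0,-36,60] → ·  [on edge]
    (4,9)@(9, 19): e=[28,-4,0] → ·  [on edge]
    (3,10)@(7, 21): e=[36,-12,0] → ·  [on edge]
    (2,11)@(5, 23): e=[44,-20,0] → ·  [on edge]
  covered (4 px):
    · · · · · · · · · · ·
    · · · · · · · · · · ·
    · · · · · · · · · · ·
    · · · · · · · · · · ·
    · · · · · · · · · · ·
    · · · · · · · · · · ·
    · · · · · · · █ · · ·
    · · · · · · █ █ · · ·
    · · · · · █ · · · · ·
    · · · · · · · · · · ·
    · · · · · · · · · · ·
    · · · · · · · · · · ·

Z-buffer (winner per pixel, '.' = empty):
  . . . . . . . . . . .
  . . . . . . . . . . .
  . . . . 1 1 1 1 1 . .
  . 3 . . 0 1 1 1 1 . .
  3 3 3 0 0 1 1 1 . . .
  2 2 2 0 0 3 3 . . . .
  2 2 0 0 0 1 1 4 . . .
  2 0 0 0 0 1 4 4 . . .
  . 0 0 0 0 4 . . . . .
  . . . . . . . . . . .
  . . . . . . . . . . .
  . . . . . . . . . . .

Result: 0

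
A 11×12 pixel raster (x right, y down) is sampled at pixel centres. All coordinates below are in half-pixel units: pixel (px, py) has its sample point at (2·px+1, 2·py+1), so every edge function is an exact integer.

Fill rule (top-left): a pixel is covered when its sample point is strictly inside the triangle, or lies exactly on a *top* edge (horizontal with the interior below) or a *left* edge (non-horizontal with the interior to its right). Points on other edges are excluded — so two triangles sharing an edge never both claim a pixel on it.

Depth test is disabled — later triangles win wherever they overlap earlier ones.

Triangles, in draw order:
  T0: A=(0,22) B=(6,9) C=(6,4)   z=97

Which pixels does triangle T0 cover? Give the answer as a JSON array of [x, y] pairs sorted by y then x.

T0:
  2·area = 30  (B↔C swapped to make it positive)
  edge (0, 22)→(6, 4): d=(6,-18) top-left  bias=+0
  edge (6, 4)→(6, 9): d=(0,5) right/bottom  bias=-1
  edge (6, 9)→(0, 22): d=(-6,13) right/bottom  bias=-1
    (3,0)@(7, 1): e=[0,-5,35] → ·  [on edge]
    (2,3)@(5, 7): e=[0,5,25] → #  [on edge]
    (3,3)@(7, 7): e=[36,-5,-1] → ·
    (2,4)@(5, 9): e=[12,5,13] → #
    (3,4)@(7, 9): e=[48,-5,-13] → ·
    (2,5)@(5, 11): e=[24,5,1] → #
    (3,5)@(7, 11): e=[60,-5,-25] → ·
    (1,6)@(3, 13): e=[0,15,15] → #  [on edge]
    (2,6)@(5, 13): e=[36,5,-11] → ·
    (1,7)@(3, 15): e=[12,15,3] → #
    (2,7)@(5, 15): e=[48,5,-23] → ·
    (1,8)@(3, 17): e=[24,15,-9] → ·
    (0,9)@(1, 19): e=[0,25,5] → #  [on edge]
  covered (6 px):
    · · · · · · · · · · ·
    · · · · · · · · · · ·
    · · · · · · · · · · ·
    · · # · · · · · · · ·
    · · # · · · · · · · ·
    · · # · · · · · · · ·
    · # · · · · · · · · ·
    · # · · · · · · · · ·
    · · · · · · · · · · ·
    # · · · · · · · · · ·
    · · · · · · · · · · ·
    · · · · · · · · · · ·

Answer: [[2,3],[2,4],[2,5],[1,6],[1,7],[0,9]]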